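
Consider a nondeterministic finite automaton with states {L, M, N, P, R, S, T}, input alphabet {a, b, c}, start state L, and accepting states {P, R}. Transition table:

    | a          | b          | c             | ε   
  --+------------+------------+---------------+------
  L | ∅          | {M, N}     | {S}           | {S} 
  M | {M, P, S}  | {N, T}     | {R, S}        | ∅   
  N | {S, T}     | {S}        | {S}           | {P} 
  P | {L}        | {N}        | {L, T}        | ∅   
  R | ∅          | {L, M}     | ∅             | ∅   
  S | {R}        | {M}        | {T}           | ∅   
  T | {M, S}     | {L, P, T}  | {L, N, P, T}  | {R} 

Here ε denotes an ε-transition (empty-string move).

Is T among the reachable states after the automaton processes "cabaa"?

No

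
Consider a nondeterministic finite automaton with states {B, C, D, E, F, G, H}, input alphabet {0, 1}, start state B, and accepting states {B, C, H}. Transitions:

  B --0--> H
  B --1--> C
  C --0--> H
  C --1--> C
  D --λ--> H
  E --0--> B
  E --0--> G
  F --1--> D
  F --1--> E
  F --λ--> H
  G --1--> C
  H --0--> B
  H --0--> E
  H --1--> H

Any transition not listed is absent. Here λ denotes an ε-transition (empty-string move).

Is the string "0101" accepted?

Yes

Start in {B}.
Read '0': B→{H}; now {H}.
Read '1': H→{H}; now {H}.
Read '0': H→{B, E}; now {B, E}.
Read '1': B→{C}, E→∅; now {C}.
The final set {C} contains the accepting state C.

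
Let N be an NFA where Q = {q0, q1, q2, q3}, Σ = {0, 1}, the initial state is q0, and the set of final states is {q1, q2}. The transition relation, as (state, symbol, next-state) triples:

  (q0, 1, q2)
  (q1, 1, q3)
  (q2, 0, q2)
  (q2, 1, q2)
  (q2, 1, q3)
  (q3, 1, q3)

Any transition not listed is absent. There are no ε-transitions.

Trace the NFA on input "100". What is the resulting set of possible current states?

Start in {q0}.
Read '1': q0→{q2}; now {q2}.
Read '0': q2→{q2}; now {q2}.
Read '0': q2→{q2}; now {q2}.

{q2}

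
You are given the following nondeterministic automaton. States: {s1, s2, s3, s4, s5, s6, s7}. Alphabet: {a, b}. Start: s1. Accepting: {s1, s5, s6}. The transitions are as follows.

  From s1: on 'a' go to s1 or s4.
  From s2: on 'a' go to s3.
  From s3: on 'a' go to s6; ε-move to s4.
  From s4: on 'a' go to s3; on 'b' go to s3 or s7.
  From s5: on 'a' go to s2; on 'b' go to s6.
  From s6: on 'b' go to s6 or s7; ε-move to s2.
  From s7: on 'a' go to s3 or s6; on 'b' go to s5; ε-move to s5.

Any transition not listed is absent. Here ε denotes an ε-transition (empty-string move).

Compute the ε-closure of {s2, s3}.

{s2, s3, s4}

Begin with {s2, s3}.
ε-move s3 → s4; add s4.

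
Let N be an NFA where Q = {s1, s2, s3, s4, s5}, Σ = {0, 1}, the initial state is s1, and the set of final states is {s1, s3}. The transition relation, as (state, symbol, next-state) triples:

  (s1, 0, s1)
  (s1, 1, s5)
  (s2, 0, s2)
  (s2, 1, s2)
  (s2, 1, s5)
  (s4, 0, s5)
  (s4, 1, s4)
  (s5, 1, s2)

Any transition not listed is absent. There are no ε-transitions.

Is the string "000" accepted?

Start in {s1}.
Read '0': s1→{s1}; now {s1}.
Read '0': s1→{s1}; now {s1}.
Read '0': s1→{s1}; now {s1}.
The final set {s1} contains the accepting state s1.

Yes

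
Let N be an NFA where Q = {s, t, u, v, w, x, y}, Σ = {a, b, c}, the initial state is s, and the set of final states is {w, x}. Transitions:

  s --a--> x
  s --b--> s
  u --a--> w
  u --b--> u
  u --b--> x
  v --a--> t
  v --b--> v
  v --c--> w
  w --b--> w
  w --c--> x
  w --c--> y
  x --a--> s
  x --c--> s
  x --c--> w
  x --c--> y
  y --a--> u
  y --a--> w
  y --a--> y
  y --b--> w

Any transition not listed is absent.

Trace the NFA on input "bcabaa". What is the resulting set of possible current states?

Start in {s}.
Read 'b': s→{s}; now {s}.
Read 'c': s→∅; now ∅.
The set is empty and remains empty for the remaining 4 symbols.

∅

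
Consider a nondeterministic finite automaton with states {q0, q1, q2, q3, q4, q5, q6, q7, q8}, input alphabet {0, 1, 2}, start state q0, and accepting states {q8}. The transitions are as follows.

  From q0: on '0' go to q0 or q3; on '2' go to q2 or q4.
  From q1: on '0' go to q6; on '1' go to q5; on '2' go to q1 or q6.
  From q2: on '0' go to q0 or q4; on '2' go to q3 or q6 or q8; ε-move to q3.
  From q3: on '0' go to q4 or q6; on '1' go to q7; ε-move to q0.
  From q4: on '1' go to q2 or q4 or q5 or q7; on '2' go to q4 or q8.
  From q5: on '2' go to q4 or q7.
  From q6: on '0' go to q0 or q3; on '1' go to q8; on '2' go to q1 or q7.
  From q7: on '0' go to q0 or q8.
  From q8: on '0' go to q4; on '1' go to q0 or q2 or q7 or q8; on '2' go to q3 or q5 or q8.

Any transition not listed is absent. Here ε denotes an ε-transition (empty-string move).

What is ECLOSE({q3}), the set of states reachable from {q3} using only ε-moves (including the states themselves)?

{q0, q3}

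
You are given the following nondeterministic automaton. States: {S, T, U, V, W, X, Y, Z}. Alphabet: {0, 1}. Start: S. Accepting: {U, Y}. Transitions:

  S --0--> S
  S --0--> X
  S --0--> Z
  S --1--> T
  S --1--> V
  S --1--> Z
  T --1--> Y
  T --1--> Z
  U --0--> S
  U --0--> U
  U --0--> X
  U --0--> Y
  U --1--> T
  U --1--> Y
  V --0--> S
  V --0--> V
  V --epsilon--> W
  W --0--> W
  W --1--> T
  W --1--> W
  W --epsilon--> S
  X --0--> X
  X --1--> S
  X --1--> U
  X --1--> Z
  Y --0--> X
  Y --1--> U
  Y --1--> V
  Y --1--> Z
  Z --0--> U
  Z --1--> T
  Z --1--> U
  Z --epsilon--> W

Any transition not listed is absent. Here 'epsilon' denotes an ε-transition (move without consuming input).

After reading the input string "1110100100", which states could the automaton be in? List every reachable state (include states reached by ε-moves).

{S, U, V, W, X, Y, Z}

Start in {S}.
Read '1': S→{T, V, Z}; union {T, V, Z}; ε-closure = {S, T, V, W, Z}.
Read '1': S→{T, V, Z}, T→{Y, Z}, V→∅, W→{T, W}, Z→{T, U}; union {T, U, V, W, Y, Z}; ε-closure = {S, T, U, V, W, Y, Z}.
Read '1': S→{T, V, Z}, T→{Y, Z}, U→{T, Y}, V→∅, W→{T, W}, Y→{U, V, Z}, Z→{T, U}; union {T, U, V, W, Y, Z}; ε-closure = {S, T, U, V, W, Y, Z}.
Read '0': S→{S, X, Z}, T→∅, U→{S, U, X, Y}, V→{S, V}, W→{W}, Y→{X}, Z→{U}; now {S, U, V, W, X, Y, Z}.
Read '1': S→{T, V, Z}, U→{T, Y}, V→∅, W→{T, W}, X→{S, U, Z}, Y→{U, V, Z}, Z→{T, U}; now {S, T, U, V, W, Y, Z}.
Read '0': S→{S, X, Z}, T→∅, U→{S, U, X, Y}, V→{S, V}, W→{W}, Y→{X}, Z→{U}; now {S, U, V, W, X, Y, Z}.
Read '0': S→{S, X, Z}, U→{S, U, X, Y}, V→{S, V}, W→{W}, X→{X}, Y→{X}, Z→{U}; now {S, U, V, W, X, Y, Z}.
Read '1': S→{T, V, Z}, U→{T, Y}, V→∅, W→{T, W}, X→{S, U, Z}, Y→{U, V, Z}, Z→{T, U}; now {S, T, U, V, W, Y, Z}.
Read '0': S→{S, X, Z}, T→∅, U→{S, U, X, Y}, V→{S, V}, W→{W}, Y→{X}, Z→{U}; now {S, U, V, W, X, Y, Z}.
Read '0': S→{S, X, Z}, U→{S, U, X, Y}, V→{S, V}, W→{W}, X→{X}, Y→{X}, Z→{U}; now {S, U, V, W, X, Y, Z}.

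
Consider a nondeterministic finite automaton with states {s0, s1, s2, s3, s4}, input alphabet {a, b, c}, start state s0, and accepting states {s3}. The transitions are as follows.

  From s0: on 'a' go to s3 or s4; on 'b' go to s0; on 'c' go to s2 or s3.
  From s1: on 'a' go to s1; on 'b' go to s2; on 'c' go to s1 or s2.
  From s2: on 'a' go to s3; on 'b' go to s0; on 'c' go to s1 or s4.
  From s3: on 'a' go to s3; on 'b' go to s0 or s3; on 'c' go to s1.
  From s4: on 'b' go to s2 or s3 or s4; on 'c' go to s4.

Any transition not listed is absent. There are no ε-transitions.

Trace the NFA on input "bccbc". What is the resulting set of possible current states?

{s1, s4}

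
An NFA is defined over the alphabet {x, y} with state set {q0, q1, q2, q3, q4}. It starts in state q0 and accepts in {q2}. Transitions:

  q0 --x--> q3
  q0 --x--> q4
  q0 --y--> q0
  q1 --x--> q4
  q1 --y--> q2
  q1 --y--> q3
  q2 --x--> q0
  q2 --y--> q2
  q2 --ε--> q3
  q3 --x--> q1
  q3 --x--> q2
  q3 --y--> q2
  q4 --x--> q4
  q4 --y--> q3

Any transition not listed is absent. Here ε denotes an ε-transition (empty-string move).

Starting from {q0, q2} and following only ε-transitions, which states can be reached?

{q0, q2, q3}

Begin with {q0, q2}.
ε-move q2 → q3; add q3.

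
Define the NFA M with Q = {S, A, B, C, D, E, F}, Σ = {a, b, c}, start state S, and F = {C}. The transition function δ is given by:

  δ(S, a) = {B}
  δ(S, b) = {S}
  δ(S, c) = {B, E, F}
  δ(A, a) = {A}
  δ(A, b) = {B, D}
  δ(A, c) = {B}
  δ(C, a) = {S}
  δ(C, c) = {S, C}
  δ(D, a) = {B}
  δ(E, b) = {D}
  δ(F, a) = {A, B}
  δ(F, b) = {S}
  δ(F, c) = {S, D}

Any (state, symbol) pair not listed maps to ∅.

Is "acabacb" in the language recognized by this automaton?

Start in {S}.
Read 'a': {S} → {B}.
Read 'c': {B} → ∅.
The set is empty and remains empty for the remaining 5 symbols.
The final set ∅ contains no accepting state.

No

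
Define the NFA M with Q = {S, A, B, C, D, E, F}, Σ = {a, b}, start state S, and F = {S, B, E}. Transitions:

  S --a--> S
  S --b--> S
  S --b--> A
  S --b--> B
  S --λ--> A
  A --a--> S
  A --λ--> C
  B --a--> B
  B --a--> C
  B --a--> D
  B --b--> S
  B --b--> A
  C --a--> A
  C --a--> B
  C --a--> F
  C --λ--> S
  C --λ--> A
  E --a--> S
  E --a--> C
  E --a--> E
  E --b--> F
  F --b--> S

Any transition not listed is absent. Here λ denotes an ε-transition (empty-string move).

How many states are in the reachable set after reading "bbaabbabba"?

Start: ε-closure({S}) = {S, A, C}.
Read 'b': {S, A, C} → {S, A, B, C}.
Read 'b': {S, A, B, C} → {S, A, B, C}.
Read 'a': {S, A, B, C} → {S, A, B, C, D, F}.
Read 'a': {S, A, B, C, D, F} → {S, A, B, C, D, F}.
Read 'b': {S, A, B, C, D, F} → {S, A, B, C}.
Read 'b': {S, A, B, C} → {S, A, B, C}.
Read 'a': {S, A, B, C} → {S, A, B, C, D, F}.
Read 'b': {S, A, B, C, D, F} → {S, A, B, C}.
Read 'b': {S, A, B, C} → {S, A, B, C}.
Read 'a': {S, A, B, C} → {S, A, B, C, D, F}.
That set has 6 states.

6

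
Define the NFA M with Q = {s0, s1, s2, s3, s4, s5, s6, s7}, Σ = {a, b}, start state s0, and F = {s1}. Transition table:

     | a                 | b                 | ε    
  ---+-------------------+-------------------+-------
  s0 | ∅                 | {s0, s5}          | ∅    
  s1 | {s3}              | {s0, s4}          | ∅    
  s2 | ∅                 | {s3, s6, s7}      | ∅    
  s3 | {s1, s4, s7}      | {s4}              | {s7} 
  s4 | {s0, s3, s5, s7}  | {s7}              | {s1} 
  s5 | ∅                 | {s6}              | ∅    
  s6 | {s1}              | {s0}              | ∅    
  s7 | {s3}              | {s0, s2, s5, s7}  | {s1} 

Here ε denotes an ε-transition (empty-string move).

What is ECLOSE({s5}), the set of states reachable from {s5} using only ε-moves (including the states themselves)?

{s5}

Begin with {s5}.
No ε-moves leave this set, so the closure equals the set itself.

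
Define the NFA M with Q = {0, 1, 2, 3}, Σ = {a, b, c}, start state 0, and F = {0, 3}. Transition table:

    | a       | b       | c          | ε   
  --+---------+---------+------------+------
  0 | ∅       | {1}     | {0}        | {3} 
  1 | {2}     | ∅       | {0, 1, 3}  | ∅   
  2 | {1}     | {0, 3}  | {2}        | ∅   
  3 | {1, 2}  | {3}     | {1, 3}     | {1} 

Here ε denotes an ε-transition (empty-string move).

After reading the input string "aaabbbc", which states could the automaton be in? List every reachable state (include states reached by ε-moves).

{0, 1, 3}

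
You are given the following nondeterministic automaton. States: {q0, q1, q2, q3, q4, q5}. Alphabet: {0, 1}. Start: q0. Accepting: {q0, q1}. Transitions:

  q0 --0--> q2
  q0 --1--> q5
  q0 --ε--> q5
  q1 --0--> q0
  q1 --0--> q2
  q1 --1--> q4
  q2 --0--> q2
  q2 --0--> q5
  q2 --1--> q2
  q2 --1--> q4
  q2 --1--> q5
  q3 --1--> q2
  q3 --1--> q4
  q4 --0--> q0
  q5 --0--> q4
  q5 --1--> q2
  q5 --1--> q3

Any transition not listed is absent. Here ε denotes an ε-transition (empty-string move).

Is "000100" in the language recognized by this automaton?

Yes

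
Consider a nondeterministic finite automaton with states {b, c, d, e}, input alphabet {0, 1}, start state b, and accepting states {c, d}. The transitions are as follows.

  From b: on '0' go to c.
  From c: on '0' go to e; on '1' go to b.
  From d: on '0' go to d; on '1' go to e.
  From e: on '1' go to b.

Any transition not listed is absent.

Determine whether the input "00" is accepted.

No

Start in {b}.
Read '0': {b} → {c}.
Read '0': {c} → {e}.
The final set {e} contains no accepting state.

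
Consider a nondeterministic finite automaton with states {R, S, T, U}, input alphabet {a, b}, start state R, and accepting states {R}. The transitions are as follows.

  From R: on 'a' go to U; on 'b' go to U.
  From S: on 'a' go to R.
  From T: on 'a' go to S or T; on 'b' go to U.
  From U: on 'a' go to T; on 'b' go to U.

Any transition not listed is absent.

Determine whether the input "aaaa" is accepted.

Yes

Start in {R}.
Read 'a': {R} → {U}.
Read 'a': {U} → {T}.
Read 'a': {T} → {S, T}.
Read 'a': {S, T} → {R, S, T}.
The final set {R, S, T} contains the accepting state R.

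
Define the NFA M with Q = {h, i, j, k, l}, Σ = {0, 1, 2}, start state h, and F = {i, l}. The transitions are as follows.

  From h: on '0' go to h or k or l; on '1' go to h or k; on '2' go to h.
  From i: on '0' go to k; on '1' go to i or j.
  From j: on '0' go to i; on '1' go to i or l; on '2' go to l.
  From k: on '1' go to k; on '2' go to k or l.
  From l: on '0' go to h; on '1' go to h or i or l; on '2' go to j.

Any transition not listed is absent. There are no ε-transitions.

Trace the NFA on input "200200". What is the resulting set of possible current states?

Start in {h}.
Read '2': {h} → {h}.
Read '0': {h} → {h, k, l}.
Read '0': {h, k, l} → {h, k, l}.
Read '2': {h, k, l} → {h, j, k, l}.
Read '0': {h, j, k, l} → {h, i, k, l}.
Read '0': {h, i, k, l} → {h, k, l}.

{h, k, l}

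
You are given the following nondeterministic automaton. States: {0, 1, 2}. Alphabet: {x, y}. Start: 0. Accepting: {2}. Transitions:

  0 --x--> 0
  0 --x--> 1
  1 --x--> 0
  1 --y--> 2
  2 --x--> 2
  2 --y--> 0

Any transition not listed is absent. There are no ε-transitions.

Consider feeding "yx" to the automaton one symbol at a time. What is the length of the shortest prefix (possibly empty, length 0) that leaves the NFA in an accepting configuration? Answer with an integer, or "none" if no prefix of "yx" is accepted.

Start in {0}.
Read 'y': {0} → ∅.
The set is empty and remains empty for the remaining 1 symbol.
No reachable set along the way intersects F.

none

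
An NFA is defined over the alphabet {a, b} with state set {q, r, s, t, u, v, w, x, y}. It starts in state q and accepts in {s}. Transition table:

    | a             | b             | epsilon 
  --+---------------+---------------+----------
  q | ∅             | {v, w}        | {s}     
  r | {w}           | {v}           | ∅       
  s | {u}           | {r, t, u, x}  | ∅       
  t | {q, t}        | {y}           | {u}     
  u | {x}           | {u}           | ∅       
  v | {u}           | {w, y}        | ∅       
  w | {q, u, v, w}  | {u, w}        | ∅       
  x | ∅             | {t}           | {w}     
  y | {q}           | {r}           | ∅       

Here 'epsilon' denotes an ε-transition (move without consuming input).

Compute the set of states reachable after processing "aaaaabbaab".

{r, t, u, v, w, x, y}

Start: ε-closure({q}) = {q, s}.
Read 'a': q→∅, s→{u}; now {u}.
Read 'a': u→{x}; union {x}; ε-closure = {w, x}.
Read 'a': w→{q, u, v, w}, x→∅; union {q, u, v, w}; ε-closure = {q, s, u, v, w}.
Read 'a': q→∅, s→{u}, u→{x}, v→{u}, w→{q, u, v, w}; union {q, u, v, w, x}; ε-closure = {q, s, u, v, w, x}.
Read 'a': q→∅, s→{u}, u→{x}, v→{u}, w→{q, u, v, w}, x→∅; union {q, u, v, w, x}; ε-closure = {q, s, u, v, w, x}.
Read 'b': q→{v, w}, s→{r, t, u, x}, u→{u}, v→{w, y}, w→{u, w}, x→{t}; now {r, t, u, v, w, x, y}.
Read 'b': r→{v}, t→{y}, u→{u}, v→{w, y}, w→{u, w}, x→{t}, y→{r}; now {r, t, u, v, w, y}.
Read 'a': r→{w}, t→{q, t}, u→{x}, v→{u}, w→{q, u, v, w}, y→{q}; union {q, t, u, v, w, x}; ε-closure = {q, s, t, u, v, w, x}.
Read 'a': q→∅, s→{u}, t→{q, t}, u→{x}, v→{u}, w→{q, u, v, w}, x→∅; union {q, t, u, v, w, x}; ε-closure = {q, s, t, u, v, w, x}.
Read 'b': q→{v, w}, s→{r, t, u, x}, t→{y}, u→{u}, v→{w, y}, w→{u, w}, x→{t}; now {r, t, u, v, w, x, y}.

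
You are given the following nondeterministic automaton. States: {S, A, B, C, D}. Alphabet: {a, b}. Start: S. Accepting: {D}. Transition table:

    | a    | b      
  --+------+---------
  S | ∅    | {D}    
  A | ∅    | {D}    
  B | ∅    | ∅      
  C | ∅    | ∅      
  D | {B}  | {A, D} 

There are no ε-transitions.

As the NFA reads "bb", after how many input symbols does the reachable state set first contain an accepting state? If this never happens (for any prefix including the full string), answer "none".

1

Start in {S}.
Read 'b': S→{D}; now {D}.
None of the earlier sets intersect F, but {D} does.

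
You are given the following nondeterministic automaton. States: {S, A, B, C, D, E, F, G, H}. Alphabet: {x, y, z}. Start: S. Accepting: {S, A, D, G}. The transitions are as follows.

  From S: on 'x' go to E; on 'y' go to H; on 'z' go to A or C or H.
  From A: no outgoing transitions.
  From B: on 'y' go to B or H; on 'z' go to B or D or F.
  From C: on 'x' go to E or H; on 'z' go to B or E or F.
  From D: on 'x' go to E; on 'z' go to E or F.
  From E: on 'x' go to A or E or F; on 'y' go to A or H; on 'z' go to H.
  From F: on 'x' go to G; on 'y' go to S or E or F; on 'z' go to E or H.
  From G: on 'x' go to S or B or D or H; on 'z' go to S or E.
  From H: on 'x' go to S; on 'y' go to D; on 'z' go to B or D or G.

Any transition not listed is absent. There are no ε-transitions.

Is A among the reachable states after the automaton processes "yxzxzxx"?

Start in {S}.
Read 'y': S→{H}; now {H}.
Read 'x': H→{S}; now {S}.
Read 'z': S→{A, C, H}; now {A, C, H}.
Read 'x': A→∅, C→{E, H}, H→{S}; now {S, E, H}.
Read 'z': S→{A, C, H}, E→{H}, H→{B, D, G}; now {A, B, C, D, G, H}.
Read 'x': A→∅, B→∅, C→{E, H}, D→{E}, G→{S, B, D, H}, H→{S}; now {S, B, D, E, H}.
Read 'x': S→{E}, B→∅, D→{E}, E→{A, E, F}, H→{S}; now {S, A, E, F}.
State A is in {S, A, E, F}.

Yes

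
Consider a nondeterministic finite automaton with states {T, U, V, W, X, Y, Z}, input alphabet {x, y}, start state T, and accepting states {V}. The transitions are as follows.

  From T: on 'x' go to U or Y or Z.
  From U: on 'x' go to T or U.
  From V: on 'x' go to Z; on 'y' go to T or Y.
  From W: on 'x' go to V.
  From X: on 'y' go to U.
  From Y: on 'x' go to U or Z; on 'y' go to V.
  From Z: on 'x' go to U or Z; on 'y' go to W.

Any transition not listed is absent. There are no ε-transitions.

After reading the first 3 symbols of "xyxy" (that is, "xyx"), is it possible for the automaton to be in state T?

Start in {T}.
Read 'x': {T} → {U, Y, Z}.
Read 'y': {U, Y, Z} → {V, W}.
Read 'x': {V, W} → {V, Z}.
State T is not in {V, Z}.

No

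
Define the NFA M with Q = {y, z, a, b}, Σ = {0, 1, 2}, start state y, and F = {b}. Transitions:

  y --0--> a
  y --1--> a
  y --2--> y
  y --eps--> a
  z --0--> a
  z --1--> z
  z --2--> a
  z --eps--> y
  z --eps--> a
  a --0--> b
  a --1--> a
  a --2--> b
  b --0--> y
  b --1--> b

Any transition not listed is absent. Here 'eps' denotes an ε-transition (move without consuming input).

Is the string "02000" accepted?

Start: ε-closure({y}) = {y, a}.
Read '0': y→{a}, a→{b}; now {a, b}.
Read '2': a→{b}, b→∅; now {b}.
Read '0': b→{y}; union {y}; ε-closure = {y, a}.
Read '0': y→{a}, a→{b}; now {a, b}.
Read '0': a→{b}, b→{y}; union {y, b}; ε-closure = {y, a, b}.
The final set {y, a, b} contains the accepting state b.

Yes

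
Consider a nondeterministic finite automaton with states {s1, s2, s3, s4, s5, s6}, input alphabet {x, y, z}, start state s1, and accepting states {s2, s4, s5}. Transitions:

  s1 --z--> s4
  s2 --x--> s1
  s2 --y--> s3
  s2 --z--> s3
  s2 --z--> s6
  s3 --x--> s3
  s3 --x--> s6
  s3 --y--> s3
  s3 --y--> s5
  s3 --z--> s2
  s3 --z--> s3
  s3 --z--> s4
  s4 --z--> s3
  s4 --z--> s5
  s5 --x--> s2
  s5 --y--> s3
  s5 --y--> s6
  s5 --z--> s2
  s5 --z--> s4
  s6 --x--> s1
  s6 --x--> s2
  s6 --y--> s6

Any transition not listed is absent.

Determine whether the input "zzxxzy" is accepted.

Start in {s1}.
Read 'z': {s1} → {s4}.
Read 'z': {s4} → {s3, s5}.
Read 'x': {s3, s5} → {s2, s3, s6}.
Read 'x': {s2, s3, s6} → {s1, s2, s3, s6}.
Read 'z': {s1, s2, s3, s6} → {s2, s3, s4, s6}.
Read 'y': {s2, s3, s4, s6} → {s3, s5, s6}.
The final set {s3, s5, s6} contains the accepting state s5.

Yes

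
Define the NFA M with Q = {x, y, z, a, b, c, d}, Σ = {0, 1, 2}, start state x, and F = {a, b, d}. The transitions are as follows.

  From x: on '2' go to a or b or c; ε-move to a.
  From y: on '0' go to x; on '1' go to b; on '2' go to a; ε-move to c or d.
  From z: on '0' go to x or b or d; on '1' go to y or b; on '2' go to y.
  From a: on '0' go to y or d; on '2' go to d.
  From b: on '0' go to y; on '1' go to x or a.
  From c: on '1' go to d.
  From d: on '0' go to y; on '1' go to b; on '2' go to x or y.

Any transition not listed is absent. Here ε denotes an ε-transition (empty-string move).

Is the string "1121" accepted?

No

Start: ε-closure({x}) = {x, a}.
Read '1': {x, a} → ∅.
The set is empty and remains empty for the remaining 3 symbols.
The final set ∅ contains no accepting state.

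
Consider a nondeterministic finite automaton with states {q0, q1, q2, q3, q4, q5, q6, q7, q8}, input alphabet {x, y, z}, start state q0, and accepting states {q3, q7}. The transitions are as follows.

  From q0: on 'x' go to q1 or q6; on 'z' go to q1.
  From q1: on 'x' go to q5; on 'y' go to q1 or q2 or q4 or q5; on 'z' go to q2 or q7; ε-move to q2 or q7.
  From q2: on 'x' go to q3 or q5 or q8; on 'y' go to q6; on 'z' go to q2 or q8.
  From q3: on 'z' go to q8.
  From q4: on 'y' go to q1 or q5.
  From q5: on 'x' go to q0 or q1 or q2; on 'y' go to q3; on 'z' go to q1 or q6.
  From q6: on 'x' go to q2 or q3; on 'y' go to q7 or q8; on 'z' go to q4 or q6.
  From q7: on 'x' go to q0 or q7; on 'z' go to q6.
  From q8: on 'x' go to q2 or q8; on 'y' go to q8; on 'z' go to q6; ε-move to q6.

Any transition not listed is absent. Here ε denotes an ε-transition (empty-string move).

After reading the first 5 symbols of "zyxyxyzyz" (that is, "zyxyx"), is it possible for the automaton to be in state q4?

Start in {q0}.
Read 'z': {q0} → {q1, q2, q7}.
Read 'y': {q1, q2, q7} → {q1, q2, q4, q5, q6, q7}.
Read 'x': {q1, q2, q4, q5, q6, q7} → {q0, q1, q2, q3, q5, q6, q7, q8}.
Read 'y': {q0, q1, q2, q3, q5, q6, q7, q8} → {q1, q2, q3, q4, q5, q6, q7, q8}.
Read 'x': {q1, q2, q3, q4, q5, q6, q7, q8} → {q0, q1, q2, q3, q5, q6, q7, q8}.
State q4 is not in {q0, q1, q2, q3, q5, q6, q7, q8}.

No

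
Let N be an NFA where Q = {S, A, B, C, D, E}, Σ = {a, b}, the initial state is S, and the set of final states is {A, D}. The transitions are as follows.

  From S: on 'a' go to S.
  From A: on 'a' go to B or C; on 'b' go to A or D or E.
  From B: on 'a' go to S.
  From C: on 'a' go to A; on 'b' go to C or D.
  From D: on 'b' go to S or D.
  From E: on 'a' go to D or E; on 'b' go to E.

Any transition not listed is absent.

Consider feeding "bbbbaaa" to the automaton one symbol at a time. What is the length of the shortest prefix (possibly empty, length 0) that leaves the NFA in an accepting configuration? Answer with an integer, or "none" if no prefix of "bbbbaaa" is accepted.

Start in {S}.
Read 'b': S→∅; now ∅.
The set is empty and remains empty for the remaining 6 symbols.
No reachable set along the way intersects F.

none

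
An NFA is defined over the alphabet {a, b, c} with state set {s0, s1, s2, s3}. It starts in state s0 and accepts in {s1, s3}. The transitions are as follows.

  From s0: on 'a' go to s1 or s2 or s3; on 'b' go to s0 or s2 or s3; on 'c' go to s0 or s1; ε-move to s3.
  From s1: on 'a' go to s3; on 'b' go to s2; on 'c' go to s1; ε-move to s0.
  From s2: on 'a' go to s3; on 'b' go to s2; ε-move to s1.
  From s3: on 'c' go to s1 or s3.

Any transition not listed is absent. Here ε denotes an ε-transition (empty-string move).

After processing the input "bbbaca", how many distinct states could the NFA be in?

4

Start: ε-closure({s0}) = {s0, s3}.
Read 'b': {s0, s3} → {s0, s1, s2, s3}.
Read 'b': {s0, s1, s2, s3} → {s0, s1, s2, s3}.
Read 'b': {s0, s1, s2, s3} → {s0, s1, s2, s3}.
Read 'a': {s0, s1, s2, s3} → {s0, s1, s2, s3}.
Read 'c': {s0, s1, s2, s3} → {s0, s1, s3}.
Read 'a': {s0, s1, s3} → {s0, s1, s2, s3}.
That set has 4 states.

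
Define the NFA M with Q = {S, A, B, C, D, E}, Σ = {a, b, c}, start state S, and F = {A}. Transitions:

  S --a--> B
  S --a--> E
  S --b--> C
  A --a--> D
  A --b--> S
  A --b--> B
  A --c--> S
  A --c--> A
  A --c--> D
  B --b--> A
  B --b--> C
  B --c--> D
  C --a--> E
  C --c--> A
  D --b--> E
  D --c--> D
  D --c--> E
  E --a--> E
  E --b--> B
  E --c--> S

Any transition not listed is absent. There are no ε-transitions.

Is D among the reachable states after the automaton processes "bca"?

Start in {S}.
Read 'b': S→{C}; now {C}.
Read 'c': C→{A}; now {A}.
Read 'a': A→{D}; now {D}.
State D is in {D}.

Yes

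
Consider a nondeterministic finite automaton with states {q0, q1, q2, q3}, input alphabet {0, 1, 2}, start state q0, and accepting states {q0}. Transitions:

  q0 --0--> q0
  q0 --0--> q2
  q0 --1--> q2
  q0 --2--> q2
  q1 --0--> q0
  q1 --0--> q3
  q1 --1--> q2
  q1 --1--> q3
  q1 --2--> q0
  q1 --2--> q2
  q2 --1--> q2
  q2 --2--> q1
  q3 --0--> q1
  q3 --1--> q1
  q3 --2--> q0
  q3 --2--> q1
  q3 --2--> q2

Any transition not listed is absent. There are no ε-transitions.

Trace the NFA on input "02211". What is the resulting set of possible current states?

{q1, q2}

Start in {q0}.
Read '0': q0→{q0, q2}; now {q0, q2}.
Read '2': q0→{q2}, q2→{q1}; now {q1, q2}.
Read '2': q1→{q0, q2}, q2→{q1}; now {q0, q1, q2}.
Read '1': q0→{q2}, q1→{q2, q3}, q2→{q2}; now {q2, q3}.
Read '1': q2→{q2}, q3→{q1}; now {q1, q2}.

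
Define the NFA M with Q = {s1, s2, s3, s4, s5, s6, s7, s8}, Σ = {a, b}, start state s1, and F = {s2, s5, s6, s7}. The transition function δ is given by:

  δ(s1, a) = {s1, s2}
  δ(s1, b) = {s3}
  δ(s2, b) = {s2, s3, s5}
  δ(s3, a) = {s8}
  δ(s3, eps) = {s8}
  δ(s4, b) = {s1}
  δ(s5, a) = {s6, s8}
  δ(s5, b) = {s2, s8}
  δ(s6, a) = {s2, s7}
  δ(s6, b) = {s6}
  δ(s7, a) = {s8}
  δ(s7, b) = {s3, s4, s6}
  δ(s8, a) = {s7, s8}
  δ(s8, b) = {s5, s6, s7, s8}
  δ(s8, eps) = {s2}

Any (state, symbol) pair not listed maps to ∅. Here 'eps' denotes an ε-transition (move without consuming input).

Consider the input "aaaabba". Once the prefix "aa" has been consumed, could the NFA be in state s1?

Yes

Start in {s1}.
Read 'a': {s1} → {s1, s2}.
Read 'a': {s1, s2} → {s1, s2}.
State s1 is in {s1, s2}.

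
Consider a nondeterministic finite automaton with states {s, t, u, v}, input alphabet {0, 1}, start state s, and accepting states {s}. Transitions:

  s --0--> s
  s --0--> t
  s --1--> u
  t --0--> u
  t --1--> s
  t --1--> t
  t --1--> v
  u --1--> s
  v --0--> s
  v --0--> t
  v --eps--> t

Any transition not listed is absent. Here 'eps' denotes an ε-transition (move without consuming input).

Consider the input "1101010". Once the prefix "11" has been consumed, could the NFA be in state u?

No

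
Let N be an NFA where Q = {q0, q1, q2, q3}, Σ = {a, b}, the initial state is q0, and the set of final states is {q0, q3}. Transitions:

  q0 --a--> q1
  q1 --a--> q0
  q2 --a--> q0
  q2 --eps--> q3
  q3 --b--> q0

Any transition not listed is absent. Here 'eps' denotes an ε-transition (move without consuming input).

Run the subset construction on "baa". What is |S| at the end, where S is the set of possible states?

Start in {q0}.
Read 'b': {q0} → ∅.
The set is empty and remains empty for the remaining 2 symbols.
That set has 0 states.

0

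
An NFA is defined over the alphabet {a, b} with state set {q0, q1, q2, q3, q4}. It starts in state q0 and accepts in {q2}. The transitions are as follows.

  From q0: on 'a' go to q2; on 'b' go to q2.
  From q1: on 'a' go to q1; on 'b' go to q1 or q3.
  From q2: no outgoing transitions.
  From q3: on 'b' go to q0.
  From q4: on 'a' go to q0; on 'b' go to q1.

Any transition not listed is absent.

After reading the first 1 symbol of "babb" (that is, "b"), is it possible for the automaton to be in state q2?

Yes

Start in {q0}.
Read 'b': {q0} → {q2}.
State q2 is in {q2}.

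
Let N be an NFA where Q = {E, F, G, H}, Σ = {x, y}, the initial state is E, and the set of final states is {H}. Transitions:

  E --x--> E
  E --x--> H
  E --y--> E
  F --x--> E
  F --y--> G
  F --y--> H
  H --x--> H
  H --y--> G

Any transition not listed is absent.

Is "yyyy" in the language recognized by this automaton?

No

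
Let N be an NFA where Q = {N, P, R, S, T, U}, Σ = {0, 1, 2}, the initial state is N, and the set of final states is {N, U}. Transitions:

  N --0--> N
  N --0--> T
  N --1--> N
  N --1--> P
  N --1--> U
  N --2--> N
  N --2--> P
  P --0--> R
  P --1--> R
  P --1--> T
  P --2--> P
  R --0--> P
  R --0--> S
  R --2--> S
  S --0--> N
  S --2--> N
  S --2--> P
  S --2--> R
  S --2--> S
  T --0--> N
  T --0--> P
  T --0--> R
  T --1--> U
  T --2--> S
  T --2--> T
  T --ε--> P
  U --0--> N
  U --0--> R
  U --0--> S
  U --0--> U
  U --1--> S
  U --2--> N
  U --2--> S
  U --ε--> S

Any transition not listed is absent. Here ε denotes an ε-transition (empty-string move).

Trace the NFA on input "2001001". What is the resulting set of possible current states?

{N, P, R, S, T, U}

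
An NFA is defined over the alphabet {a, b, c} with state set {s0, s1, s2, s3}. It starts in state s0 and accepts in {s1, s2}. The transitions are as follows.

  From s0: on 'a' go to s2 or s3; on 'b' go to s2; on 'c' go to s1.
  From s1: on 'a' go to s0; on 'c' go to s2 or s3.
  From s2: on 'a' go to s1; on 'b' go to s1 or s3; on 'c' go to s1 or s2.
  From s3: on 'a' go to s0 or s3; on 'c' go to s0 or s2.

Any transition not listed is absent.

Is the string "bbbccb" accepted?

Start in {s0}.
Read 'b': s0→{s2}; now {s2}.
Read 'b': s2→{s1, s3}; now {s1, s3}.
Read 'b': s1→∅, s3→∅; now ∅.
The set is empty and remains empty for the remaining 3 symbols.
The final set ∅ contains no accepting state.

No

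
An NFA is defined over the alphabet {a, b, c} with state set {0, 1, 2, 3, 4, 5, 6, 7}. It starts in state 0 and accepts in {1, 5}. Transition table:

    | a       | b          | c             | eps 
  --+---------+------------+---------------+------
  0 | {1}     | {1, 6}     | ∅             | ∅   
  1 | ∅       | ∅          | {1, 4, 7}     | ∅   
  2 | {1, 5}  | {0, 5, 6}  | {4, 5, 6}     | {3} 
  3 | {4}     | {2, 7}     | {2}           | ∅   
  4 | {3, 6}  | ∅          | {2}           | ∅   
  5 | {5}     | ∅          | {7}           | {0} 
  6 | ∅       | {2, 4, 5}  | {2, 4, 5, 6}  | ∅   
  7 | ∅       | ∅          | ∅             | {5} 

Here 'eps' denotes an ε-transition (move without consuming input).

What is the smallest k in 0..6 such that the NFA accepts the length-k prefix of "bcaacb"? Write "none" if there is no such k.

1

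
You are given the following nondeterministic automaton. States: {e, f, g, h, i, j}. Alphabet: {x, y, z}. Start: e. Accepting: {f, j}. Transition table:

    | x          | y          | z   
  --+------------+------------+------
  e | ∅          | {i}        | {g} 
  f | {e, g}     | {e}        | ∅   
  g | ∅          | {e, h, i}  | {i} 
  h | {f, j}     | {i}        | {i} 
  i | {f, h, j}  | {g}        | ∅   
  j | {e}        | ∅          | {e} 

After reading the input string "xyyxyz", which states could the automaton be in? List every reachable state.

∅

Start in {e}.
Read 'x': e→∅; now ∅.
The set is empty and remains empty for the remaining 5 symbols.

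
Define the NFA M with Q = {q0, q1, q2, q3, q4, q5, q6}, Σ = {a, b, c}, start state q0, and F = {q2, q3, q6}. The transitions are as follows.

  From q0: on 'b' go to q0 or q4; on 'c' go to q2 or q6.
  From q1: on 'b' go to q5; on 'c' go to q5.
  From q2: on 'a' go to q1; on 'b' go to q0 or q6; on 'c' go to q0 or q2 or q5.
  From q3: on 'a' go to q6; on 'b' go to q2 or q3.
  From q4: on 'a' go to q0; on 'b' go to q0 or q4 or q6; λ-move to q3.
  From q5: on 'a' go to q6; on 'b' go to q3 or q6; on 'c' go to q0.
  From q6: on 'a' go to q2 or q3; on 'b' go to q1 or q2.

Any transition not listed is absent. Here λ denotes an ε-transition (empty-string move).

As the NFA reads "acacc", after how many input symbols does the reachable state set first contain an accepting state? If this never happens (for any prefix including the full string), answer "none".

Start in {q0}.
Read 'a': {q0} → ∅.
The set is empty and remains empty for the remaining 4 symbols.
No reachable set along the way intersects F.

none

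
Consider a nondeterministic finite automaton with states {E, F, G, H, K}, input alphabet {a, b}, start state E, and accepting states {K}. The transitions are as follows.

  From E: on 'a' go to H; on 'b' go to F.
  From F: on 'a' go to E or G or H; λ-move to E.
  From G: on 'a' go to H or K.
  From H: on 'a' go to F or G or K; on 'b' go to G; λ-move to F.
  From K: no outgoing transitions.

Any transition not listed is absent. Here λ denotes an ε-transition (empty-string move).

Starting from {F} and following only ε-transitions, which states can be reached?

{E, F}

Begin with {F}.
ε-move F → E; add E.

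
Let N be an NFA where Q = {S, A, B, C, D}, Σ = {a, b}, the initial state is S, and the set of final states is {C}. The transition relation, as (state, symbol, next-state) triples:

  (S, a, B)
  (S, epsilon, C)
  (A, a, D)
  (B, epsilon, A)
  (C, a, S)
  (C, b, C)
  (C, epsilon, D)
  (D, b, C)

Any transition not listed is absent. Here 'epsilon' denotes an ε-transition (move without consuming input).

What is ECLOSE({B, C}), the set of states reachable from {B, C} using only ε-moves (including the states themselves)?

Begin with {B, C}.
ε-move C → D; add D.
ε-move B → A; add A.

{A, B, C, D}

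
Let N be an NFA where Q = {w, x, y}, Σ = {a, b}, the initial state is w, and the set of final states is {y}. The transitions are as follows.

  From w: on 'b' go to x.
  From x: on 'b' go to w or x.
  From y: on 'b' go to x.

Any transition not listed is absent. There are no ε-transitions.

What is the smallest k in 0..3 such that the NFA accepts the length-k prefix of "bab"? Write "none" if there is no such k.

none

Start in {w}.
Read 'b': w→{x}; now {x}.
Read 'a': x→∅; now ∅.
The set is empty and remains empty for the remaining 1 symbol.
No reachable set along the way intersects F.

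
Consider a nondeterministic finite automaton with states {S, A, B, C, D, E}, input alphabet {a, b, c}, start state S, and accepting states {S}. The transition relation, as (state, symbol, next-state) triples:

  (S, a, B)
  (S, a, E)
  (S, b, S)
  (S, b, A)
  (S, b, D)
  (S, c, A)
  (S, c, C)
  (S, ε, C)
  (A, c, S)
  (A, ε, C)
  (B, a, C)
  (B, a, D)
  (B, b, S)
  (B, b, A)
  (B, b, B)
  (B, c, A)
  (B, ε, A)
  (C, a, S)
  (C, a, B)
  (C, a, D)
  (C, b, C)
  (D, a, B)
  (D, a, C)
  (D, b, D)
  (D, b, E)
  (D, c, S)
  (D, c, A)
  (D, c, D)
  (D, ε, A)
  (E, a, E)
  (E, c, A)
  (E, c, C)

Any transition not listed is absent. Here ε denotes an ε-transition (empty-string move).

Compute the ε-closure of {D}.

{A, C, D}

Begin with {D}.
ε-move D → A; add A.
ε-move A → C; add C.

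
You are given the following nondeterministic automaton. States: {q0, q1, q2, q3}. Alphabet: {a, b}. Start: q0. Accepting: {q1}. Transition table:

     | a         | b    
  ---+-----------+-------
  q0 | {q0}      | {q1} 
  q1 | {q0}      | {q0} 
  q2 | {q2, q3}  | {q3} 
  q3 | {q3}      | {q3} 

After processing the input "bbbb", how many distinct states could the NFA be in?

Start in {q0}.
Read 'b': {q0} → {q1}.
Read 'b': {q1} → {q0}.
Read 'b': {q0} → {q1}.
Read 'b': {q1} → {q0}.
That set has 1 state.

1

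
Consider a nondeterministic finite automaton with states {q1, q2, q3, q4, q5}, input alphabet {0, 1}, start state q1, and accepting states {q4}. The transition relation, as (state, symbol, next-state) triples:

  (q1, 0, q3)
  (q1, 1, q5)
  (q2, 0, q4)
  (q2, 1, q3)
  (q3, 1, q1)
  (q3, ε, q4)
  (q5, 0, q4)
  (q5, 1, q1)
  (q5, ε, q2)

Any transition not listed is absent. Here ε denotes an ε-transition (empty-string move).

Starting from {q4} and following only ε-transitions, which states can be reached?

Begin with {q4}.
No ε-moves leave this set, so the closure equals the set itself.

{q4}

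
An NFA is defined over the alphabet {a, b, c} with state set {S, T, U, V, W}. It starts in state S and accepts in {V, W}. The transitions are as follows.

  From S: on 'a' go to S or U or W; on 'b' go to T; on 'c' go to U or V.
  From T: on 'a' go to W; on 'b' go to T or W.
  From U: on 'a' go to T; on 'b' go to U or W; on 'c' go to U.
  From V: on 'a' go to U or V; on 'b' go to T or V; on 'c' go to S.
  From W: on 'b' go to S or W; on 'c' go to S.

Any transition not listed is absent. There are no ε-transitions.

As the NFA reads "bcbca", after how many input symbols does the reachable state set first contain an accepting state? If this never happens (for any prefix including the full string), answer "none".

Start in {S}.
Read 'b': S→{T}; now {T}.
Read 'c': T→∅; now ∅.
The set is empty and remains empty for the remaining 3 symbols.
No reachable set along the way intersects F.

none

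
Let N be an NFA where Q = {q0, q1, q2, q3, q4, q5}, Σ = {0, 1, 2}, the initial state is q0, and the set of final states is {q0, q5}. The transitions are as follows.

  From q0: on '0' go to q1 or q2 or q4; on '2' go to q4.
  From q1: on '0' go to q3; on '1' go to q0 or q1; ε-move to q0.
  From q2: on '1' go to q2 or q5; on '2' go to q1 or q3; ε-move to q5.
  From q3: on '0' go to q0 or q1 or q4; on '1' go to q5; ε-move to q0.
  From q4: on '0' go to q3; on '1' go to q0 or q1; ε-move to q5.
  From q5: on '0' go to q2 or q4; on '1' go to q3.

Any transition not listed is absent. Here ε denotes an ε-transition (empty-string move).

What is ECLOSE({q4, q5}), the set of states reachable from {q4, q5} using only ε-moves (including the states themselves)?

{q4, q5}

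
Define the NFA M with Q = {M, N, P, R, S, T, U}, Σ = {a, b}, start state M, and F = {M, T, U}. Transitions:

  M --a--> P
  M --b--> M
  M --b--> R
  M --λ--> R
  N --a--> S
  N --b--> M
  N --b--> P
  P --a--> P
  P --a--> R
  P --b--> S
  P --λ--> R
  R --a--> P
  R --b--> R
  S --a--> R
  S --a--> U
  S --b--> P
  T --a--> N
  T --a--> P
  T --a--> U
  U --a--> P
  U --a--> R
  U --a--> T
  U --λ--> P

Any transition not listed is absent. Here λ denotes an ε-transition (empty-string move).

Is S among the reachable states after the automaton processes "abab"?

Yes

Start: ε-closure({M}) = {M, R}.
Read 'a': M→{P}, R→{P}; union {P}; ε-closure = {P, R}.
Read 'b': P→{S}, R→{R}; now {R, S}.
Read 'a': R→{P}, S→{R, U}; now {P, R, U}.
Read 'b': P→{S}, R→{R}, U→∅; now {R, S}.
State S is in {R, S}.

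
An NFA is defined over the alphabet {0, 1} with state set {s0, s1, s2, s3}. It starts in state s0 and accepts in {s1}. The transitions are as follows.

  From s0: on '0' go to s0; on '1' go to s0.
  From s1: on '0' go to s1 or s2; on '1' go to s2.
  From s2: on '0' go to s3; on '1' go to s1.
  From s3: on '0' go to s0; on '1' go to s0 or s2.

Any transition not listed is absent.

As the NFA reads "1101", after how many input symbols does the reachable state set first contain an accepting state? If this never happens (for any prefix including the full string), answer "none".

none

Start in {s0}.
Read '1': s0→{s0}; now {s0}.
Read '1': s0→{s0}; now {s0}.
Read '0': s0→{s0}; now {s0}.
Read '1': s0→{s0}; now {s0}.
No reachable set along the way intersects F.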